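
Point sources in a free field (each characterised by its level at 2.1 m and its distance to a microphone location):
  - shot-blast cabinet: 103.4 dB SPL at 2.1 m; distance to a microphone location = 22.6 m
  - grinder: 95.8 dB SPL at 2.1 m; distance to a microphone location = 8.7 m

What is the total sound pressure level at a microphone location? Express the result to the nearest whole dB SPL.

Apply inverse-square spreading to bring every level to the receiver, then sum 10^(L/10).
shot-blast cabinet: 103.4 − 20·log₁₀(22.6/2.1) = 103.4 − 20.64 = 82.76 dB SPL.
grinder: 95.8 − 20·log₁₀(8.7/2.1) = 95.8 − 12.35 = 83.45 dB SPL.
Σ 10^(L/10) = 4.104e+08 → L_total = 10·log₁₀(4.104e+08) = 86.13 dB SPL.

86 dB SPL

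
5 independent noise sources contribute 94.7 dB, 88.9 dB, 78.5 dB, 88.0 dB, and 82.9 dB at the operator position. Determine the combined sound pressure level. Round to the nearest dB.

97 dB

Incoherent sources combine by intensity addition: L_total = 10·log₁₀(Σ 10^(L_i/10)).
Σ 10^(L/10) = 10^(94.7/10) + 10^(88.9/10) + 10^(78.5/10) + 10^(88.0/10) + 10^(82.9/10) = 4.624e+09.
L_total = 10·log₁₀(4.624e+09) = 96.65 dB.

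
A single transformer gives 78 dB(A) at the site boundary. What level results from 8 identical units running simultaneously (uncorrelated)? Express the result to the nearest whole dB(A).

N identical incoherent sources raise the level by 10·log₁₀ N.
L_total = 78 + 10·log₁₀(8) = 78 + 9.031 = 87.03 dB(A).

87 dB(A)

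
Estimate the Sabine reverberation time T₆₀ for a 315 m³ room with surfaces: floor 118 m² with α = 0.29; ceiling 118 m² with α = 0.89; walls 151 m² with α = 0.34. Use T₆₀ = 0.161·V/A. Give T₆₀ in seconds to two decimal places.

0.27 s

Total absorption A = 118·0.29 + 118·0.89 + 151·0.34 = 190.58 m² sabins.
T₆₀ = 0.161 × 315 / 190.58 = 0.266 s.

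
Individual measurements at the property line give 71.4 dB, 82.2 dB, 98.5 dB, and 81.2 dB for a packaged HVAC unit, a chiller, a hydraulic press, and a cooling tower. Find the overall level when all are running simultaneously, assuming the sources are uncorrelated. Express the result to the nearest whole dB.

99 dB

For uncorrelated sources the intensities add, so convert each level to linear form, sum, and take 10·log₁₀ of the total.
Σ 10^(L/10) = 10^(71.4/10) + 10^(82.2/10) + 10^(98.5/10) + 10^(81.2/10) = 7.391e+09.
L_total = 10·log₁₀(7.391e+09) = 98.69 dB.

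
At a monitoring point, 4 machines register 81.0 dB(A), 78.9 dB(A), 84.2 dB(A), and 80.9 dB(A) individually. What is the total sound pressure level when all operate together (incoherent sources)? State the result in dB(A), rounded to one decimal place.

For uncorrelated sources the intensities add, so convert each level to linear form, sum, and take 10·log₁₀ of the total.
Σ 10^(L/10) = 10^(81.0/10) + 10^(78.9/10) + 10^(84.2/10) + 10^(80.9/10) = 5.896e+08.
L_total = 10·log₁₀(5.896e+08) = 87.71 dB(A).

87.7 dB(A)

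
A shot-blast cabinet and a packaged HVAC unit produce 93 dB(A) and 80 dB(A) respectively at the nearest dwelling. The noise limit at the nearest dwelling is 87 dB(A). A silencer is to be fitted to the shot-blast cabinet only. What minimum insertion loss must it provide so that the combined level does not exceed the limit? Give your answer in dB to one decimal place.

7.0 dB

The untreated sources together contribute 10^(80/10) = 1.000e+08, i.e. 80.00 dB(A).
The limit corresponds to 10^(87/10) = 5.012e+08; subtracting the fixed part leaves 4.012e+08 for the shot-blast cabinet, i.e. 86.03 dB(A).
So the shot-blast cabinet must be reduced from 93 to 86.03 dB(A): IL = 6.97 dB.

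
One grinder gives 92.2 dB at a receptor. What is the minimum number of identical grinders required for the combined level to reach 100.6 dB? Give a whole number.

Need L₁ + 10·log₁₀ N ≥ 100.6, i.e. log₁₀ N ≥ 0.84.
N ≥ 10^(8.4/10) = 6.918, so N = 7.

7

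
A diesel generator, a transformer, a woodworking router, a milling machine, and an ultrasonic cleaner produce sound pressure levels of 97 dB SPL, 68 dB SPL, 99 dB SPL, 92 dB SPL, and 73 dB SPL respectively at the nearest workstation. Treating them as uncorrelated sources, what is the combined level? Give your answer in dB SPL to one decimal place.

101.6 dB SPL

Incoherent sources combine by intensity addition: L_total = 10·log₁₀(Σ 10^(L_i/10)).
Σ 10^(L/10) = 10^(97/10) + 10^(68/10) + 10^(99/10) + 10^(92/10) + 10^(73/10) = 1.457e+10.
L_total = 10·log₁₀(1.457e+10) = 101.63 dB SPL.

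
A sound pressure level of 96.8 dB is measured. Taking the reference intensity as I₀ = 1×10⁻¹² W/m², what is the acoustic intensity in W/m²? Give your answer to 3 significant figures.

0.00479 W/m²

I/I₀ = 10^(96.8/10) = 4.786e+09, so I = 4.786e+09 × 10⁻¹² W/m².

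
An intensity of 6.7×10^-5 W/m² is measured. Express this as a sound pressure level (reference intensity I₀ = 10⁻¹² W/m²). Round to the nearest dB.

78 dB

Dividing by I₀ shifts the exponent by 12: I/I₀ = 6.7×10^7.
L = 10·(0.8261 + 7) = 78.26 dB.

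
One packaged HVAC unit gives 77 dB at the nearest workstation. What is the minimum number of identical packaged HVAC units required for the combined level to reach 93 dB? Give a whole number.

40

The shortfall is 93 − 77 = 16.0 dB, and N units add 10·log₁₀ N, so need 10·log₁₀ N ≥ 16.0.
N ≥ 10^(16.0/10) = 39.811, so N = 40.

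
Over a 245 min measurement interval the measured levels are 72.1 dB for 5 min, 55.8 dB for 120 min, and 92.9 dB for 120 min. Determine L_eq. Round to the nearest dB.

90 dB

Weight each interval's intensity by its duration and average over T = 245 min:
Σ tᵢ·10^(Lᵢ/10) = 5·10^(72.1/10) + 120·10^(55.8/10) + 120·10^(92.9/10) = 2.341e+11.
L_eq = 10·log₁₀(2.341e+11/245) = 89.80 dB.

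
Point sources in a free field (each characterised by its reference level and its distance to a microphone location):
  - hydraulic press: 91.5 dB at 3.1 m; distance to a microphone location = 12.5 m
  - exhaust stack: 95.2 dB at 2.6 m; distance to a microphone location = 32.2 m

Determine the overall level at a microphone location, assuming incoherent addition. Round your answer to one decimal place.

80.4 dB

Propagate each source to the receiver with L = L_ref − 20·log₁₀(r/r_ref), then add intensities.
hydraulic press: 91.5 − 20·log₁₀(12.5/3.1) = 91.5 − 12.11 = 79.39 dB.
exhaust stack: 95.2 − 20·log₁₀(32.2/2.6) = 95.2 − 21.86 = 73.34 dB.
Σ 10^(L/10) = 1.085e+08 → L_total = 10·log₁₀(1.085e+08) = 80.35 dB.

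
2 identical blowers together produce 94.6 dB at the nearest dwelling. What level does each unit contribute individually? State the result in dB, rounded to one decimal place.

91.6 dB

For N identical incoherent sources L_total = L₁ + 10·log₁₀ N, so L₁ = 94.6 − 10·log₁₀(2) = 94.6 − 3.010.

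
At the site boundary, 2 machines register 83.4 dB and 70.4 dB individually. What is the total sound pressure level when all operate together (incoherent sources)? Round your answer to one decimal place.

Incoherent sources combine by intensity addition: L_total = 10·log₁₀(Σ 10^(L_i/10)).
Σ 10^(L/10) = 10^(83.4/10) + 10^(70.4/10) = 2.297e+08.
L_total = 10·log₁₀(2.297e+08) = 83.61 dB.

83.6 dB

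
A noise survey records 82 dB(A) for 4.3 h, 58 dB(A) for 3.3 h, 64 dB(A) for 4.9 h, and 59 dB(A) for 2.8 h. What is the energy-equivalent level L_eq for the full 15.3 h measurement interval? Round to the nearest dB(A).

Weight each interval's intensity by its duration and average over T = 15.3 h:
Σ tᵢ·10^(Lᵢ/10) = 4.3·10^(82/10) + 3.3·10^(58/10) + 4.9·10^(64/10) + 2.8·10^(59/10) = 6.981e+08.
L_eq = 10·log₁₀(6.981e+08/15.3) = 76.59 dB(A).

77 dB(A)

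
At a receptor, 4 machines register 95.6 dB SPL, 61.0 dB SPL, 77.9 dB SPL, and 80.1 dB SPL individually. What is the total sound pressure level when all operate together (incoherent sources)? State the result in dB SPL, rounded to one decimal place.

Incoherent sources combine by intensity addition: L_total = 10·log₁₀(Σ 10^(L_i/10)).
Σ 10^(L/10) = 10^(95.6/10) + 10^(61.0/10) + 10^(77.9/10) + 10^(80.1/10) = 3.796e+09.
L_total = 10·log₁₀(3.796e+09) = 95.79 dB SPL.

95.8 dB SPL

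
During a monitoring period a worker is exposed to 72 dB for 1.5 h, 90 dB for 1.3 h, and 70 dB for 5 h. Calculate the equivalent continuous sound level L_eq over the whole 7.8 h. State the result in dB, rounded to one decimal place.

82.5 dB

Weight each interval's intensity by its duration and average over T = 7.8 h:
Σ tᵢ·10^(Lᵢ/10) = 1.5·10^(72/10) + 1.3·10^(90/10) + 5·10^(70/10) = 1.374e+09.
L_eq = 10·log₁₀(1.374e+09/7.8) = 82.46 dB.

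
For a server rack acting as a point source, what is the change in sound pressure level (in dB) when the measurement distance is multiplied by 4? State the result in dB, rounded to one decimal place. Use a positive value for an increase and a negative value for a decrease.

Point-source spreading: ΔL = −20·log₁₀(r₂/r₁).
ΔL = −20·log₁₀(4) = -12.04 dB.

-12.0 dB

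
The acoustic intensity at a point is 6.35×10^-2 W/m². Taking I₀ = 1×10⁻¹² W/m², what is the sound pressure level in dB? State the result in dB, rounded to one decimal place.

Dividing by I₀ shifts the exponent by 12: I/I₀ = 6.35×10^10.
L = 10·(0.8028 + 10) = 108.03 dB.

108.0 dB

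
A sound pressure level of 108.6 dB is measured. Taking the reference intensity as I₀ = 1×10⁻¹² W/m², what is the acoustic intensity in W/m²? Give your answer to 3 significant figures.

0.0724 W/m²

I = I₀·10^(L/10) = 10⁻¹² × 10^(108.6/10) = 10^(-1.140).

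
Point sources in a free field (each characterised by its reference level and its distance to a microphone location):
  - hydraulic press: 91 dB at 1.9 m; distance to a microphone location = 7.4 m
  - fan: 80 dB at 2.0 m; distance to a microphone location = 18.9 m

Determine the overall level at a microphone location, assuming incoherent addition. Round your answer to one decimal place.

79.2 dB

Apply inverse-square spreading to bring every level to the receiver, then sum 10^(L/10).
hydraulic press: 91 − 20·log₁₀(7.4/1.9) = 91 − 11.81 = 79.19 dB.
fan: 80 − 20·log₁₀(18.9/2.0) = 80 − 19.51 = 60.49 dB.
Σ 10^(L/10) = 8.411e+07 → L_total = 10·log₁₀(8.411e+07) = 79.25 dB.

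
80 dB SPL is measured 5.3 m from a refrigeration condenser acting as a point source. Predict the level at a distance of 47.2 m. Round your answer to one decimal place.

61.0 dB SPL

Spherical spreading from a point source gives a 20·log₁₀(r₂/r₁) drop.
L₂ = 80 − 20·log₁₀(47.2/5.3) = 80 − 18.993 = 61.01 dB SPL.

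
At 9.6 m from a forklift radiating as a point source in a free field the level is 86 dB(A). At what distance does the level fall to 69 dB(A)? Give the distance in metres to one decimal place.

The 17.0 dB drop corresponds to a distance ratio of 10^(17.0/20) for a point source.
r₂ = 9.6·10^((86−69)/20) = 9.6·10^(17.0/20) = 67.96 m.

68.0 m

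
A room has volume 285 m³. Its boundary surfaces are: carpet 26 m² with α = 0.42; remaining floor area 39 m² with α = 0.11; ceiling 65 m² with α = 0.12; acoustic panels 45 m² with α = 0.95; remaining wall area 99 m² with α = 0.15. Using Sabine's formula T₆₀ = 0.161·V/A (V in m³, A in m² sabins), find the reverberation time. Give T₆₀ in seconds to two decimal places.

Summing Sᵢαᵢ: 26·0.42 + 39·0.11 + 65·0.12 + 45·0.95 + 99·0.15 = 80.61 m².
T₆₀ = 0.161·V/A = 0.161·285/80.61 = 0.569 s.

0.57 s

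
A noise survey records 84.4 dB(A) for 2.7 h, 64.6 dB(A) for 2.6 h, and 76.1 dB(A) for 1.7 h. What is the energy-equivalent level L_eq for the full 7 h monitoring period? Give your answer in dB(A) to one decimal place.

80.7 dB(A)

L_eq = 10·log₁₀[(1/T)·Σ tᵢ·10^(Lᵢ/10)] with T = 7 h.
Σ tᵢ·10^(Lᵢ/10) = 2.7·10^(84.4/10) + 2.6·10^(64.6/10) + 1.7·10^(76.1/10) = 8.204e+08.
L_eq = 10·log₁₀(8.204e+08/7) = 80.69 dB(A).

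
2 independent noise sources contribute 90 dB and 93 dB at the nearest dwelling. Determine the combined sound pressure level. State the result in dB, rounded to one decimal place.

For uncorrelated sources the intensities add, so convert each level to linear form, sum, and take 10·log₁₀ of the total.
Σ 10^(L/10) = 10^(90/10) + 10^(93/10) = 2.995e+09.
L_total = 10·log₁₀(2.995e+09) = 94.76 dB.

94.8 dB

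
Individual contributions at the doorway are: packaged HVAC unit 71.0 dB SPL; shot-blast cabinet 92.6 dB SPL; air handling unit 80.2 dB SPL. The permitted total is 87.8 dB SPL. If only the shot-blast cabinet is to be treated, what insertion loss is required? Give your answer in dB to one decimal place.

5.7 dB

Fixed contribution from the other sources: Σ 10^(L/10) = 10^(71.0/10) + 10^(80.2/10) = 1.173e+08 (80.69 dB SPL).
To meet 87.8 dB SPL overall, the treated shot-blast cabinet may contribute at most 10^(87.8/10) − 1.173e+08 = 4.853e+08, i.e. 86.86 dB SPL.
Required insertion loss = 92.6 − 86.86 = 5.74 dB.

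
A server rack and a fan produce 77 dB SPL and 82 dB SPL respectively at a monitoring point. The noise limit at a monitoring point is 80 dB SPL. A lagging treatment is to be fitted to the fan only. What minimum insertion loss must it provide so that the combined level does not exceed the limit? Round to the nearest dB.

Fixed contribution from the other source: Σ 10^(L/10) = 10^(77/10) = 5.012e+07 (77.00 dB SPL).
To meet 80 dB SPL overall, the treated fan may contribute at most 10^(80/10) − 5.012e+07 = 4.988e+07, i.e. 76.98 dB SPL.
Required insertion loss = 82 − 76.98 = 5.02 dB.

5 dB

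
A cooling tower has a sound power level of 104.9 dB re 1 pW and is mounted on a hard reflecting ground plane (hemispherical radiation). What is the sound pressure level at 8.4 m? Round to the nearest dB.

78 dB

L_p = L_w − 10·log₁₀(2π·r²) with r = 8.4 m.
2π·r² = 443.3 m², 10·log₁₀ of that is 26.467 dB.
L_p = 104.9 − 26.467 = 78.43 dB.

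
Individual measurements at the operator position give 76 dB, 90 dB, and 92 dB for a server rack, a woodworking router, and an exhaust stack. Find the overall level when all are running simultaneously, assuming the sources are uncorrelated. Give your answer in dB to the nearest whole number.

For uncorrelated sources the intensities add, so convert each level to linear form, sum, and take 10·log₁₀ of the total.
Σ 10^(L/10) = 10^(76/10) + 10^(90/10) + 10^(92/10) = 2.625e+09.
L_total = 10·log₁₀(2.625e+09) = 94.19 dB.

94 dB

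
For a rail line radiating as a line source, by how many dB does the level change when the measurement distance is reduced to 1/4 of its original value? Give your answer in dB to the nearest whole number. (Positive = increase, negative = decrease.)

+6 dB

With cylindrical spreading the level changes by −10·log₁₀(r₂/r₁).
ΔL = −10·log₁₀(0.25) = +6.02 dB.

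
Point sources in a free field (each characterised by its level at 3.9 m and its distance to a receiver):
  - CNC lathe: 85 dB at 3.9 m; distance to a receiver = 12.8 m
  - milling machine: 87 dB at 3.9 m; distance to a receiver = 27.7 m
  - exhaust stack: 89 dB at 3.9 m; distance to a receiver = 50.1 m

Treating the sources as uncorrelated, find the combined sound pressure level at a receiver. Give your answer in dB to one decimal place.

76.4 dB

Apply inverse-square spreading to bring every level to the receiver, then sum 10^(L/10).
CNC lathe: 85 − 20·log₁₀(12.8/3.9) = 85 − 10.32 = 74.68 dB.
milling machine: 87 − 20·log₁₀(27.7/3.9) = 87 − 17.03 = 69.97 dB.
exhaust stack: 89 − 20·log₁₀(50.1/3.9) = 89 − 22.18 = 66.82 dB.
Σ 10^(L/10) = 4.411e+07 → L_total = 10·log₁₀(4.411e+07) = 76.44 dB.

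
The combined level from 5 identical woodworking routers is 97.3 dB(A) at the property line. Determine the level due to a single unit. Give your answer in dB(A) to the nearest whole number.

5 equal contributions raise the level by 10·log₁₀ 5 = 6.990 dB, so each unit alone gives 97.3 − 6.990.

90 dB(A)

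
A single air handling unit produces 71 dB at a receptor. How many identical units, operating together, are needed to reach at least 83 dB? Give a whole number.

Need L₁ + 10·log₁₀ N ≥ 83, i.e. log₁₀ N ≥ 1.20.
N ≥ 10^(12.0/10) = 15.849, so N = 16.

16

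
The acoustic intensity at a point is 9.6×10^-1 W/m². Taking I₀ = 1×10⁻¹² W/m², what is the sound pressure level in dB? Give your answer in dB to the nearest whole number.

I/I₀ = 9.6×10^-1/10⁻¹² = 9.6×10^11, and L = 10·log₁₀(I/I₀).
L = 10·(0.9823 + 11) = 119.82 dB.

120 dB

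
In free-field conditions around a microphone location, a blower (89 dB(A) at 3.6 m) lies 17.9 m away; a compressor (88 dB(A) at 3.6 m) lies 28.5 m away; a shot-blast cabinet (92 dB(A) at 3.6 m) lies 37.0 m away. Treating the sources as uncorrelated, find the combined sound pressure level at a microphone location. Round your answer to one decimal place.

Apply inverse-square spreading to bring every level to the receiver, then sum 10^(L/10).
blower: 89 − 20·log₁₀(17.9/3.6) = 89 − 13.93 = 75.07 dB(A).
compressor: 88 − 20·log₁₀(28.5/3.6) = 88 − 17.97 = 70.03 dB(A).
shot-blast cabinet: 92 − 20·log₁₀(37.0/3.6) = 92 − 20.24 = 71.76 dB(A).
Σ 10^(L/10) = 5.720e+07 → L_total = 10·log₁₀(5.720e+07) = 77.57 dB(A).

77.6 dB(A)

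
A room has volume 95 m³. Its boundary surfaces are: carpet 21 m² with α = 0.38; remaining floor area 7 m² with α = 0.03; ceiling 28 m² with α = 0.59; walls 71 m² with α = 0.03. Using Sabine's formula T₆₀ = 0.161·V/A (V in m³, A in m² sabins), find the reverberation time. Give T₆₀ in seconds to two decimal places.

A = Σ Sᵢαᵢ = 21·0.38 + 7·0.03 + 28·0.59 + 71·0.03 = 26.84 m².
T₆₀ = 0.161·V/A = 0.161·95/26.84 = 0.570 s.

0.57 s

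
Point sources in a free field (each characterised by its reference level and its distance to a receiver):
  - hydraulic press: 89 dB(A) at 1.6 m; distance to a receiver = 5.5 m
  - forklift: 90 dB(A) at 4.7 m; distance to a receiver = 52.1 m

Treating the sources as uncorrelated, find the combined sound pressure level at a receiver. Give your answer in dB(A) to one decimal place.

First find each source's level at the receiver (point-source: −20·log₁₀(r/r_ref)), then combine on an intensity basis.
hydraulic press: 89 − 20·log₁₀(5.5/1.6) = 89 − 10.72 = 78.28 dB(A).
forklift: 90 − 20·log₁₀(52.1/4.7) = 90 − 20.89 = 69.11 dB(A).
Σ 10^(L/10) = 7.536e+07 → L_total = 10·log₁₀(7.536e+07) = 78.77 dB(A).

78.8 dB(A)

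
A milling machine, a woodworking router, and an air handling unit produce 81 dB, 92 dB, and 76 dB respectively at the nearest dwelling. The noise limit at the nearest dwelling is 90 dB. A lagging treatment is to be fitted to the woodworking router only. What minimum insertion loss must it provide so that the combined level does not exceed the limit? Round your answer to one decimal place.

Fixed contribution from the other sources: Σ 10^(L/10) = 10^(81/10) + 10^(76/10) = 1.657e+08 (82.19 dB).
The limit corresponds to 10^(90/10) = 1.000e+09; subtracting the fixed part leaves 8.343e+08 for the woodworking router, i.e. 89.21 dB.
So the woodworking router must be reduced from 92 to 89.21 dB: IL = 2.79 dB.

2.8 dB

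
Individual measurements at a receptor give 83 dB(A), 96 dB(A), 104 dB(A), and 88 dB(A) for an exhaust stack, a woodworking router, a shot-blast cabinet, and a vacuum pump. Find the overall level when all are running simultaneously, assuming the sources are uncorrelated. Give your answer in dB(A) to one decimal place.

For uncorrelated sources the intensities add, so convert each level to linear form, sum, and take 10·log₁₀ of the total.
Σ 10^(L/10) = 10^(83/10) + 10^(96/10) + 10^(104/10) + 10^(88/10) = 2.993e+10.
L_total = 10·log₁₀(2.993e+10) = 104.76 dB(A).

104.8 dB(A)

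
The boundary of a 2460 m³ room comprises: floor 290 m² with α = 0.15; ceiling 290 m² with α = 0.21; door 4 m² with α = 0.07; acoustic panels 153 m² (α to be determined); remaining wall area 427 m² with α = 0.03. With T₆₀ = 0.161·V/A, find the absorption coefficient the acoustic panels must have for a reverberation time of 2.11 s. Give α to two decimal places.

Required total absorption A = 0.161·2460/2.11 = 187.71 m².
Absorption from the other surfaces = 290·0.15 + 290·0.21 + 4·0.07 + 427·0.03 = 117.49 m², so the acoustic panels must supply 70.22 m² over 153 m².
α = 70.22/153 = 0.459.

0.46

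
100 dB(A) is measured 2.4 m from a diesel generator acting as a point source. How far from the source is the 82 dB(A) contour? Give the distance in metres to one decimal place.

For a point source L₁ − L₂ = 20·log₁₀(r₂/r₁), so r₂ = r₁·10^((L₁−L₂)/20).
r₂ = 2.4·10^((100−82)/20) = 2.4·10^(18.0/20) = 19.06 m.

19.1 m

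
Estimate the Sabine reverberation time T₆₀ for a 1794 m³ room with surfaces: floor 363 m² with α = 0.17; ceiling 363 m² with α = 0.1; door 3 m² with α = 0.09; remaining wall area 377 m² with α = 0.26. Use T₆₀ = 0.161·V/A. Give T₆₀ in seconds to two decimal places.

A = Σ Sᵢαᵢ = 363·0.17 + 363·0.1 + 3·0.09 + 377·0.26 = 196.30 m².
T₆₀ = 0.161 × 1794 / 196.30 = 1.471 s.

1.47 s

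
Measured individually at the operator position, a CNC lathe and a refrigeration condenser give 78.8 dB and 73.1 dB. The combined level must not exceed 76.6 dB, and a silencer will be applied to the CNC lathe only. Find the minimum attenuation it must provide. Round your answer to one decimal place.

4.8 dB

The untreated sources together contribute 10^(73.1/10) = 2.042e+07, i.e. 73.10 dB.
The limit corresponds to 10^(76.6/10) = 4.571e+07; subtracting the fixed part leaves 2.529e+07 for the CNC lathe, i.e. 74.03 dB.
Required insertion loss = 78.8 − 74.03 = 4.77 dB.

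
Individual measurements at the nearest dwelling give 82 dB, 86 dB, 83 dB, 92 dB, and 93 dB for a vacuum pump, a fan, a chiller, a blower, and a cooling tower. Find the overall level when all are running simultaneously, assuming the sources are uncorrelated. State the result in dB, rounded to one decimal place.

Incoherent sources combine by intensity addition: L_total = 10·log₁₀(Σ 10^(L_i/10)).
Σ 10^(L/10) = 10^(82/10) + 10^(86/10) + 10^(83/10) + 10^(92/10) + 10^(93/10) = 4.336e+09.
L_total = 10·log₁₀(4.336e+09) = 96.37 dB.

96.4 dB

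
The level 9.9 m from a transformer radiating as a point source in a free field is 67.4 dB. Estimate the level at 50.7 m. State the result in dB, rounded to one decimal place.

For a point source, L₂ = L₁ − 20·log₁₀(r₂/r₁).
L₂ = 67.4 − 20·log₁₀(50.7/9.9) = 67.4 − 14.187 = 53.21 dB.

53.2 dB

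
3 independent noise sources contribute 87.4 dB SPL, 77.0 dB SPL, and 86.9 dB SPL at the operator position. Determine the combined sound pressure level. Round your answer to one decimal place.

90.4 dB SPL

For uncorrelated sources the intensities add, so convert each level to linear form, sum, and take 10·log₁₀ of the total.
Σ 10^(L/10) = 10^(87.4/10) + 10^(77.0/10) + 10^(86.9/10) = 1.089e+09.
L_total = 10·log₁₀(1.089e+09) = 90.37 dB SPL.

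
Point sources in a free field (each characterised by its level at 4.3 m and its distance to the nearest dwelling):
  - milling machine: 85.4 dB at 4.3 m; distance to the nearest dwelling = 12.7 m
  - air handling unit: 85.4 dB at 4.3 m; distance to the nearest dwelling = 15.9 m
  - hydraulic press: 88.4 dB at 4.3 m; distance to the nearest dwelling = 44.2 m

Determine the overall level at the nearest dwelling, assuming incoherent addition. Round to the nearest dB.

Propagate each source to the receiver with L = L_ref − 20·log₁₀(r/r_ref), then add intensities.
milling machine: 85.4 − 20·log₁₀(12.7/4.3) = 85.4 − 9.41 = 75.99 dB.
air handling unit: 85.4 − 20·log₁₀(15.9/4.3) = 85.4 − 11.36 = 74.04 dB.
hydraulic press: 88.4 − 20·log₁₀(44.2/4.3) = 88.4 − 20.24 = 68.16 dB.
Σ 10^(L/10) = 7.166e+07 → L_total = 10·log₁₀(7.166e+07) = 78.55 dB.

79 dB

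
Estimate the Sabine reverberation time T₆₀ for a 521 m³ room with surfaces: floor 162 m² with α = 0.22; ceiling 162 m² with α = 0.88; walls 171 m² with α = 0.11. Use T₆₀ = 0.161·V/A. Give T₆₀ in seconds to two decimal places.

Summing Sᵢαᵢ: 162·0.22 + 162·0.88 + 171·0.11 = 197.01 m².
T₆₀ = 0.161·V/A = 0.161·521/197.01 = 0.426 s.

0.43 s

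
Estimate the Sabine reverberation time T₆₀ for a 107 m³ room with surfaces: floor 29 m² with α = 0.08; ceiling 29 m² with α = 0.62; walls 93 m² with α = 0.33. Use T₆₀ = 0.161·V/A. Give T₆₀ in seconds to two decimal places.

0.34 s

A = Σ Sᵢαᵢ = 29·0.08 + 29·0.62 + 93·0.33 = 50.99 m².
T₆₀ = 0.161·V/A = 0.161·107/50.99 = 0.338 s.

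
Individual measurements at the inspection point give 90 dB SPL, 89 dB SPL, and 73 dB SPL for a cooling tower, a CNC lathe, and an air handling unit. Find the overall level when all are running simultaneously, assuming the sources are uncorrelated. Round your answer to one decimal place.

For uncorrelated sources the intensities add, so convert each level to linear form, sum, and take 10·log₁₀ of the total.
Σ 10^(L/10) = 10^(90/10) + 10^(89/10) + 10^(73/10) = 1.814e+09.
L_total = 10·log₁₀(1.814e+09) = 92.59 dB SPL.

92.6 dB SPL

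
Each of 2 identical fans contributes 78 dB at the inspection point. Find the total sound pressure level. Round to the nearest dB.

81 dB

With 2 equal, uncorrelated contributions the intensity is 2× that of one unit, giving a rise of 10·log₁₀ 2.
L_total = 78 + 10·log₁₀(2) = 78 + 3.010 = 81.01 dB.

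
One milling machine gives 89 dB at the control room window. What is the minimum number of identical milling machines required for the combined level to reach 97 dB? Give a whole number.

Need L₁ + 10·log₁₀ N ≥ 97, i.e. log₁₀ N ≥ 0.80.
N ≥ 10^(8.0/10) = 6.310, so N = 7.

7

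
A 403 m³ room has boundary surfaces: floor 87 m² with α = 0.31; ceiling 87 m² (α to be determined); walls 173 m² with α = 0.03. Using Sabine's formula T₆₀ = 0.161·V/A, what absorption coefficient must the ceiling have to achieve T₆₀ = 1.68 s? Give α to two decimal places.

From T₆₀ = 0.161·V/A, the target T₆₀ = 1.68 s needs A = 0.161·403/1.68 = 38.62 m².
Absorption from the other surfaces = 87·0.31 + 173·0.03 = 32.16 m², so the ceiling must supply 6.46 m² over 87 m².
α = 6.46/87 = 0.074.

0.07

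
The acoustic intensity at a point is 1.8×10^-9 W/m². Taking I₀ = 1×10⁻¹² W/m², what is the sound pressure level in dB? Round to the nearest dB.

33 dB

I/I₀ = 1.8×10^-9/10⁻¹² = 1.8×10^3, and L = 10·log₁₀(I/I₀).
L = 10·(0.2553 + 3) = 32.55 dB.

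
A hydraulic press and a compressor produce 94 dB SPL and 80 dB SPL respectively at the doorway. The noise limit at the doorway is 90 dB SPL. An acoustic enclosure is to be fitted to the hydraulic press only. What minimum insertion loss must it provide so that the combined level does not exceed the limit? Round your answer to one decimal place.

4.5 dB

Fixed contribution from the other source: Σ 10^(L/10) = 10^(80/10) = 1.000e+08 (80.00 dB SPL).
The limit corresponds to 10^(90/10) = 1.000e+09; subtracting the fixed part leaves 9.000e+08 for the hydraulic press, i.e. 89.54 dB SPL.
So the hydraulic press must be reduced from 94 to 89.54 dB SPL: IL = 4.46 dB.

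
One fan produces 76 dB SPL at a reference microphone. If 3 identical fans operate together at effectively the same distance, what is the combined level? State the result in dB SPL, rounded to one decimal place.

L_total = L₁ + 10·log₁₀ N for N identical incoherent sources.
L_total = 76 + 10·log₁₀(3) = 76 + 4.771 = 80.77 dB SPL.

80.8 dB SPL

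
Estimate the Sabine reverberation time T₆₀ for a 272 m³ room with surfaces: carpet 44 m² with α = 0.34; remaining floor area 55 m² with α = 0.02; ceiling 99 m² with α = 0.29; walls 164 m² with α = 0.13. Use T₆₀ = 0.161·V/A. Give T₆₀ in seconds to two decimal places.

0.66 s

Total absorption A = 44·0.34 + 55·0.02 + 99·0.29 + 164·0.13 = 66.09 m² sabins.
T₆₀ = 0.161 × 272 / 66.09 = 0.663 s.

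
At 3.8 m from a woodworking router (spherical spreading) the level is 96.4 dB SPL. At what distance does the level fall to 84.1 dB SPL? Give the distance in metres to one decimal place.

15.7 m

For a point source L₁ − L₂ = 20·log₁₀(r₂/r₁), so r₂ = r₁·10^((L₁−L₂)/20).
r₂ = 3.8·10^((96.4−84.1)/20) = 3.8·10^(12.3/20) = 15.66 m.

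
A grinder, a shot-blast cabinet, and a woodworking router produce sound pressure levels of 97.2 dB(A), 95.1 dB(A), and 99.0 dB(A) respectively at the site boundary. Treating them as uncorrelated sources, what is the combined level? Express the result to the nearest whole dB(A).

For uncorrelated sources the intensities add, so convert each level to linear form, sum, and take 10·log₁₀ of the total.
Σ 10^(L/10) = 10^(97.2/10) + 10^(95.1/10) + 10^(99.0/10) = 1.643e+10.
L_total = 10·log₁₀(1.643e+10) = 102.16 dB(A).

102 dB(A)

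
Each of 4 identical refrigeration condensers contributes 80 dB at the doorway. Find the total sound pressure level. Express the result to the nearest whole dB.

86 dB

N identical incoherent sources raise the level by 10·log₁₀ N.
L_total = 80 + 10·log₁₀(4) = 80 + 6.021 = 86.02 dB.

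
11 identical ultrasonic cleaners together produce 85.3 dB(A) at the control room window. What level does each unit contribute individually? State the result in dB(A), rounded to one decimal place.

11 equal contributions raise the level by 10·log₁₀ 11 = 10.414 dB, so each unit alone gives 85.3 − 10.414.

74.9 dB(A)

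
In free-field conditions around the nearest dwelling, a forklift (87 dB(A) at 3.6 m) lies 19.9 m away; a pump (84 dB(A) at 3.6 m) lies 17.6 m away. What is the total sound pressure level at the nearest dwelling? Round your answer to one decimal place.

74.3 dB(A)

Apply inverse-square spreading to bring every level to the receiver, then sum 10^(L/10).
forklift: 87 − 20·log₁₀(19.9/3.6) = 87 − 14.85 = 72.15 dB(A).
pump: 84 − 20·log₁₀(17.6/3.6) = 84 − 13.78 = 70.22 dB(A).
Σ 10^(L/10) = 2.691e+07 → L_total = 10·log₁₀(2.691e+07) = 74.30 dB(A).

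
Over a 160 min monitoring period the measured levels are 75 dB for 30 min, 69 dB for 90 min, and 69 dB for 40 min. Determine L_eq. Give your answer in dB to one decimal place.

L_eq = 10·log₁₀[(1/T)·Σ tᵢ·10^(Lᵢ/10)] with T = 160 min.
Σ tᵢ·10^(Lᵢ/10) = 30·10^(75/10) + 90·10^(69/10) + 40·10^(69/10) = 1.981e+09.
L_eq = 10·log₁₀(1.981e+09/160) = 70.93 dB.

70.9 dB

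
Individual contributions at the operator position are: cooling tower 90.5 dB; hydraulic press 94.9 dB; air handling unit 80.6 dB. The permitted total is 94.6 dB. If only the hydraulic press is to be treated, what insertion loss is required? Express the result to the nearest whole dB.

3 dB

The untreated sources together contribute 10^(90.5/10) + 10^(80.6/10) = 1.237e+09, i.e. 90.92 dB.
To meet 94.6 dB overall, the treated hydraulic press may contribute at most 10^(94.6/10) − 1.237e+09 = 1.647e+09, i.e. 92.17 dB.
So the hydraulic press must be reduced from 94.9 to 92.17 dB: IL = 2.73 dB.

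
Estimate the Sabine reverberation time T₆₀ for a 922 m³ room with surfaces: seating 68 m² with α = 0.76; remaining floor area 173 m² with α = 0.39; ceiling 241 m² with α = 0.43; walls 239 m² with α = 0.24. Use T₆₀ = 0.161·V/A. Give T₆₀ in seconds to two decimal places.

A = Σ Sᵢαᵢ = 68·0.76 + 173·0.39 + 241·0.43 + 239·0.24 = 280.14 m².
T₆₀ = 0.161·V/A = 0.161·922/280.14 = 0.530 s.

0.53 s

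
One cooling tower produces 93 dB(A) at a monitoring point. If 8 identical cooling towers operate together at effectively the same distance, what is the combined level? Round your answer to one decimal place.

L_total = L₁ + 10·log₁₀ N for N identical incoherent sources.
L_total = 93 + 10·log₁₀(8) = 93 + 9.031 = 102.03 dB(A).

102.0 dB(A)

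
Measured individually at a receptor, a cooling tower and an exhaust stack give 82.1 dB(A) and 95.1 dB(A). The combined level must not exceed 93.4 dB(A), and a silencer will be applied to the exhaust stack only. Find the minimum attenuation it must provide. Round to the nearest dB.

2 dB

Everything except the exhaust stack sums to 10^(82.1/10) = 1.622e+08 in linear terms, 82.10 dB(A).
To meet 93.4 dB(A) overall, the treated exhaust stack may contribute at most 10^(93.4/10) − 1.622e+08 = 2.026e+09, i.e. 93.07 dB(A).
So the exhaust stack must be reduced from 95.1 to 93.07 dB(A): IL = 2.03 dB.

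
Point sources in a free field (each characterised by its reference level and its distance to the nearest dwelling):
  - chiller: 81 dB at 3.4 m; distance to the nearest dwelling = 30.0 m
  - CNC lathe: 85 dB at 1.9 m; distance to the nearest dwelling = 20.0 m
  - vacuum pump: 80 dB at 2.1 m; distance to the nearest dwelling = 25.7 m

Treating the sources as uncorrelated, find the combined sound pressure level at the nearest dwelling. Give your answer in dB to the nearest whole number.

First find each source's level at the receiver (point-source: −20·log₁₀(r/r_ref)), then combine on an intensity basis.
chiller: 81 − 20·log₁₀(30.0/3.4) = 81 − 18.91 = 62.09 dB.
CNC lathe: 85 − 20·log₁₀(20.0/1.9) = 85 − 20.45 = 64.55 dB.
vacuum pump: 80 − 20·log₁₀(25.7/2.1) = 80 − 21.75 = 58.25 dB.
Σ 10^(L/10) = 5.139e+06 → L_total = 10·log₁₀(5.139e+06) = 67.11 dB.

67 dB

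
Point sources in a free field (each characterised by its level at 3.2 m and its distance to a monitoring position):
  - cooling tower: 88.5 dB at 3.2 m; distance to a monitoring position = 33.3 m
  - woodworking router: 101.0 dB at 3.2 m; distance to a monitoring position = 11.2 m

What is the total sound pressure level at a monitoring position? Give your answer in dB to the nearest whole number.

90 dB

Propagate each source to the receiver with L = L_ref − 20·log₁₀(r/r_ref), then add intensities.
cooling tower: 88.5 − 20·log₁₀(33.3/3.2) = 88.5 − 20.35 = 68.15 dB.
woodworking router: 101.0 − 20·log₁₀(11.2/3.2) = 101.0 − 10.88 = 90.12 dB.
Σ 10^(L/10) = 1.034e+09 → L_total = 10·log₁₀(1.034e+09) = 90.15 dB.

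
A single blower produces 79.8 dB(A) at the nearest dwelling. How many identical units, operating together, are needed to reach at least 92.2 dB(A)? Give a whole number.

18

N identical sources give L₁ + 10·log₁₀ N, so require 10·log₁₀ N ≥ 92.2 − 79.8 = 12.4 dB.
N ≥ 10^(12.4/10) = 17.378, so N = 18.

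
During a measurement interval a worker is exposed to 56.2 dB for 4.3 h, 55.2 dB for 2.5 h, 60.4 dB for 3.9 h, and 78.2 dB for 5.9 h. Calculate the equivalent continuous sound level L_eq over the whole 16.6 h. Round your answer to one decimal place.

L_eq = 10·log₁₀[(1/T)·Σ tᵢ·10^(Lᵢ/10)] with T = 16.6 h.
Σ tᵢ·10^(Lᵢ/10) = 4.3·10^(56.2/10) + 2.5·10^(55.2/10) + 3.9·10^(60.4/10) + 5.9·10^(78.2/10) = 3.967e+08.
L_eq = 10·log₁₀(3.967e+08/16.6) = 73.78 dB.

73.8 dB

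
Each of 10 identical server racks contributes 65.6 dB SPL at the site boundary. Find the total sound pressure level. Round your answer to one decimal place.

75.6 dB SPL

N identical incoherent sources raise the level by 10·log₁₀ N.
L_total = 65.6 + 10·log₁₀(10) = 65.6 + 10.000 = 75.60 dB SPL.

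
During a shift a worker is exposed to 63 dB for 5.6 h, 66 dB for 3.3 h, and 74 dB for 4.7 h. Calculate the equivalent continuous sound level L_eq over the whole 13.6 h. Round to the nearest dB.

The energy average is taken in the linear domain: L_eq = 10·log₁₀[(Σ tᵢ·10^(Lᵢ/10))/T], T = 13.6 h.
Σ tᵢ·10^(Lᵢ/10) = 5.6·10^(63/10) + 3.3·10^(66/10) + 4.7·10^(74/10) = 1.424e+08.
L_eq = 10·log₁₀(1.424e+08/13.6) = 70.20 dB.

70 dB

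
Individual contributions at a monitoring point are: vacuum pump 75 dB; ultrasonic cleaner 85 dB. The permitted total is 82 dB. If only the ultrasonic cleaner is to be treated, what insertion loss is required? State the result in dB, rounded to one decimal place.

4.0 dB

Everything except the ultrasonic cleaner sums to 10^(75/10) = 3.162e+07 in linear terms, 75.00 dB.
To meet 82 dB overall, the treated ultrasonic cleaner may contribute at most 10^(82/10) − 3.162e+07 = 1.269e+08, i.e. 81.03 dB.
Required insertion loss = 85 − 81.03 = 3.97 dB.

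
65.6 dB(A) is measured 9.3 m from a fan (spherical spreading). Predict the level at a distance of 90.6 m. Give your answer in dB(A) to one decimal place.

Point-source attenuation: ΔL = 20·log₁₀(r₂/r₁) = 20·log₁₀(90.6/9.3) = 19.773 dB.
L₂ = 65.6 − 20·log₁₀(90.6/9.3) = 65.6 − 19.773 = 45.83 dB(A).

45.8 dB(A)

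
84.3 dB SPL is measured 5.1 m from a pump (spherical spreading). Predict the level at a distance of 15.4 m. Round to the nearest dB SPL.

75 dB SPL

For a point source, L₂ = L₁ − 20·log₁₀(r₂/r₁).
L₂ = 84.3 − 20·log₁₀(15.4/5.1) = 84.3 − 9.599 = 74.70 dB SPL.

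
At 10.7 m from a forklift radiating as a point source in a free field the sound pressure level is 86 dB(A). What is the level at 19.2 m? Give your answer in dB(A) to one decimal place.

80.9 dB(A)

Spherical spreading from a point source gives a 20·log₁₀(r₂/r₁) drop.
L₂ = 86 − 20·log₁₀(19.2/10.7) = 86 − 5.078 = 80.92 dB(A).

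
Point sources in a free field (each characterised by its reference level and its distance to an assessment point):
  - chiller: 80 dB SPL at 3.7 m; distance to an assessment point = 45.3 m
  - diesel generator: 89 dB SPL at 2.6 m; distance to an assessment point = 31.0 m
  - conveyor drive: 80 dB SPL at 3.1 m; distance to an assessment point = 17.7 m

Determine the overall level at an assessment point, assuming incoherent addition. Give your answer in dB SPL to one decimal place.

69.7 dB SPL

First find each source's level at the receiver (point-source: −20·log₁₀(r/r_ref)), then combine on an intensity basis.
chiller: 80 − 20·log₁₀(45.3/3.7) = 80 − 21.76 = 58.24 dB SPL.
diesel generator: 89 − 20·log₁₀(31.0/2.6) = 89 − 21.53 = 67.47 dB SPL.
conveyor drive: 80 − 20·log₁₀(17.7/3.1) = 80 − 15.13 = 64.87 dB SPL.
Σ 10^(L/10) = 9.322e+06 → L_total = 10·log₁₀(9.322e+06) = 69.70 dB SPL.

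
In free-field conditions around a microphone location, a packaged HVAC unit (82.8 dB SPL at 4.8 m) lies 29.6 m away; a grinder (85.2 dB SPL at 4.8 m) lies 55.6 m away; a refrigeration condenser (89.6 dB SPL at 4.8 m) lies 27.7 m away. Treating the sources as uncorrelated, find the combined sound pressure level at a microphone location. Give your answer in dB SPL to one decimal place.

First find each source's level at the receiver (point-source: −20·log₁₀(r/r_ref)), then combine on an intensity basis.
packaged HVAC unit: 82.8 − 20·log₁₀(29.6/4.8) = 82.8 − 15.80 = 67.00 dB SPL.
grinder: 85.2 − 20·log₁₀(55.6/4.8) = 85.2 − 21.28 = 63.92 dB SPL.
refrigeration condenser: 89.6 − 20·log₁₀(27.7/4.8) = 89.6 − 15.22 = 74.38 dB SPL.
Σ 10^(L/10) = 3.486e+07 → L_total = 10·log₁₀(3.486e+07) = 75.42 dB SPL.

75.4 dB SPL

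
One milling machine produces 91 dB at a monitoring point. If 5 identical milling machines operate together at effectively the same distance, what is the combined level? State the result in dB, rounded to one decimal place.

N identical incoherent sources raise the level by 10·log₁₀ N.
L_total = 91 + 10·log₁₀(5) = 91 + 6.990 = 97.99 dB.

98.0 dB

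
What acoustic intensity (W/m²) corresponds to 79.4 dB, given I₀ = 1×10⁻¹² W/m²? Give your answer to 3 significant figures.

8.71e-05 W/m²

L = 10·log₁₀(I/I₀) ⇒ I = I₀·10^(L/10) = 10⁻¹² × 10^7.94.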